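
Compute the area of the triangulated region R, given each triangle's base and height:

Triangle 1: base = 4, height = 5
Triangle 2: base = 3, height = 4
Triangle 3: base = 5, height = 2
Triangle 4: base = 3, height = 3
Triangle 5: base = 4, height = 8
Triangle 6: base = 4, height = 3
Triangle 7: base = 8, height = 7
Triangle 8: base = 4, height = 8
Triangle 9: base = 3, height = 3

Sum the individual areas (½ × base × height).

(1/2)×4×5 + (1/2)×3×4 + (1/2)×5×2 + (1/2)×3×3 + (1/2)×4×8 + (1/2)×4×3 + (1/2)×8×7 + (1/2)×4×8 + (1/2)×3×3 = 96.0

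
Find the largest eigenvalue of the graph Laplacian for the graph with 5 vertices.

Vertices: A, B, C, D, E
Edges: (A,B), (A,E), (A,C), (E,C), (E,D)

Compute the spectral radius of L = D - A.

Degrees: deg(A) = 3, deg(B) = 1, deg(C) = 2, deg(D) = 1, deg(E) = 3.
L = D − A with rows/columns ordered (A, B, C, D, E):
  [ 3, -1, -1,  0, -1]
  [-1,  1,  0,  0,  0]
  [-1,  0,  2,  0, -1]
  [ 0,  0,  0,  1, -1]
  [-1,  0, -1, -1,  3]
Characteristic polynomial: det(λI − L) = λ(λ² − 5λ + 3)(λ² − 5λ + 5).
Roots: λ = 0; (λ² − 5λ + 3) = 0 ⇒ λ = (5 ± √13)/2 ≈ 0.6972, 4.3028; (λ² − 5λ + 5) = 0 ⇒ λ = (5 ± √5)/2 ≈ 1.382, 3.618.
(Check: the roots sum (with multiplicity) to 10, matching trace L = Σdeg = 2·5 = 10.)
Laplacian eigenvalues: [0.0, 0.6972, 1.382, 3.618, 4.3028]. Largest eigenvalue (spectral radius) = 4.3028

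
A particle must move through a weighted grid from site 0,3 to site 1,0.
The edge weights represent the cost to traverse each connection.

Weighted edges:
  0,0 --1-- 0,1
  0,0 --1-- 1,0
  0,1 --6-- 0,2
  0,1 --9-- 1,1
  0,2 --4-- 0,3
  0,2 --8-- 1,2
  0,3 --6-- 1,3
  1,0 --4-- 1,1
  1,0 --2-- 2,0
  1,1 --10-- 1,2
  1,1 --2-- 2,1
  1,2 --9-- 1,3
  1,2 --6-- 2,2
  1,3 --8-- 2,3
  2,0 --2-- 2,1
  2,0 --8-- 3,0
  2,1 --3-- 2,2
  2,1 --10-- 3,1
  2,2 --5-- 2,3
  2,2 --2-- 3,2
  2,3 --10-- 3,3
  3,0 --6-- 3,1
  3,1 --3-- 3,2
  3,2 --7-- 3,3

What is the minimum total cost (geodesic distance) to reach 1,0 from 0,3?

Shortest path: 0,3 → 0,2 → 0,1 → 0,0 → 1,0, total weight = 12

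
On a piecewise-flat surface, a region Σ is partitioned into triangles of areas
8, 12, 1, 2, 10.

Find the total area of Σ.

8 + 12 + 1 + 2 + 10 = 33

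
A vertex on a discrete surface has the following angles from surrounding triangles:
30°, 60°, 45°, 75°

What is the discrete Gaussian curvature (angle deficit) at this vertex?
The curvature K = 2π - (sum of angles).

Sum of angles = 210°. K = 360° - 210° = 150° = 5π/6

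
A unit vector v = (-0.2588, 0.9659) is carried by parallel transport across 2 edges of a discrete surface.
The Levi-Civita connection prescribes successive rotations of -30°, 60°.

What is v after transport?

Total rotation: (-30°) + 60° = 30°. Final vector: (-0.7071, 0.7071)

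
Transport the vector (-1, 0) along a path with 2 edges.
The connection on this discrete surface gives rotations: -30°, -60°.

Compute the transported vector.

Total rotation: (-30°) + (-60°) = -90°. Final vector: (0, 1)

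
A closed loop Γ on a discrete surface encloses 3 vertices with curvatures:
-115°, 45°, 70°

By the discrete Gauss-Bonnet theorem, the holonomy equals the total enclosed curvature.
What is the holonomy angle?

Holonomy = total enclosed curvature = (-115°) + 45° + 70° = 0°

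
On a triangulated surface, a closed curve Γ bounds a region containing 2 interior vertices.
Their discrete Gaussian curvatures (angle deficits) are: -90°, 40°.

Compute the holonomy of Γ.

Holonomy = total enclosed curvature = (-90°) + 40° = -50°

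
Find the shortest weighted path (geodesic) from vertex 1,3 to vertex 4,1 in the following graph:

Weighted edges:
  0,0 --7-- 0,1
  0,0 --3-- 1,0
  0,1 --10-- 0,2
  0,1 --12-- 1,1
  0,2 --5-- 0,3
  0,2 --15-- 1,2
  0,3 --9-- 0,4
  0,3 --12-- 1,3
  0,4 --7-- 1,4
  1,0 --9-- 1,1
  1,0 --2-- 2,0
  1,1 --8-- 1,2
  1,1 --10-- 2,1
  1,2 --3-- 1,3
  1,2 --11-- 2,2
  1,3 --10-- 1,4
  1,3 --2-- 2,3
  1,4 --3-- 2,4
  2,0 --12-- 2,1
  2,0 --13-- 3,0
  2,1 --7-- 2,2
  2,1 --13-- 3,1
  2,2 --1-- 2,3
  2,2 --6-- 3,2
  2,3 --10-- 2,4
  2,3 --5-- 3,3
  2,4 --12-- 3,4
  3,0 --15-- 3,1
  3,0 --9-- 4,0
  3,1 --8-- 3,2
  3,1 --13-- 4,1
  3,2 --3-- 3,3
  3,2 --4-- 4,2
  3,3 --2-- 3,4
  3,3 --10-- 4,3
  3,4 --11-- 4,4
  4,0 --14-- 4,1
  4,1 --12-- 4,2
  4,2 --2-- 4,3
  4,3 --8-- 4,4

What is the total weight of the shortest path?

Shortest path: 1,3 → 2,3 → 2,2 → 3,2 → 4,2 → 4,1, total weight = 25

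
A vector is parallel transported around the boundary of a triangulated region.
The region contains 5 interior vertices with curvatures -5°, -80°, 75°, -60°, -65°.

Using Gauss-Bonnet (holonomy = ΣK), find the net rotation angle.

Holonomy = total enclosed curvature = (-5°) + (-80°) + 75° + (-60°) + (-65°) = -135°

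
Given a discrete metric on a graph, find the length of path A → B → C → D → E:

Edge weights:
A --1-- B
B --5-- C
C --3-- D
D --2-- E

Arc length = 1 + 5 + 3 + 2 = 11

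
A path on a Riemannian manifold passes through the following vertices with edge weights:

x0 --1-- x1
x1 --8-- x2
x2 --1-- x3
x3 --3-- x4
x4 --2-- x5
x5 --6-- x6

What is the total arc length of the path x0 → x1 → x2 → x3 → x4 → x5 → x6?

Arc length = 1 + 8 + 1 + 3 + 2 + 6 = 21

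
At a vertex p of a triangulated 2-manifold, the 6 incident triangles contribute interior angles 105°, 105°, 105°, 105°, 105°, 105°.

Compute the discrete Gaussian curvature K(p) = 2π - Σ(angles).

Sum of angles = 630°. K = 360° - 630° = -270° = -3π/2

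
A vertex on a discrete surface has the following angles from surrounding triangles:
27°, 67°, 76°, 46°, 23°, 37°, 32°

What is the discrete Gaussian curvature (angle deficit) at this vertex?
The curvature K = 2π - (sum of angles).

Sum of angles = 308°. K = 360° - 308° = 52° = 13π/45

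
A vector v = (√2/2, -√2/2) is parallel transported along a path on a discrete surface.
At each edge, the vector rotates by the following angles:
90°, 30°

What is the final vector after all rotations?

Total rotation: 90° + 30° = 120°. Final vector: (0.2588, 0.9659)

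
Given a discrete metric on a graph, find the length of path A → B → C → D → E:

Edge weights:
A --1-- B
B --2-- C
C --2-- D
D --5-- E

Arc length = 1 + 2 + 2 + 5 = 10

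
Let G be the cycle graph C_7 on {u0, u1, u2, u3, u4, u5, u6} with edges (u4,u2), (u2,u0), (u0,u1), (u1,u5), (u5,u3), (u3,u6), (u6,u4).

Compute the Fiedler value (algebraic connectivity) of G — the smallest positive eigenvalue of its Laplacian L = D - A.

The cycle graph C_n has Laplacian eigenvalues λ_k = 2 − 2cos(2πk/n), k = 0, 1, …, n−1. Here n = 7:
k=0: 2 − 2cos(0) = 0.0; k=1: 2 − 2cos(2π/7) = 0.753; k=2: 2 − 2cos(4π/7) = 2.445; k=3: 2 − 2cos(6π/7) = 3.8019; k=4: 2 − 2cos(8π/7) = 3.8019; k=5: 2 − 2cos(10π/7) = 2.445; k=6: 2 − 2cos(12π/7) = 0.753.
Laplacian eigenvalues: [0.0, 0.753, 0.753, 2.445, 2.445, 3.8019, 3.8019]. Algebraic connectivity (smallest non-zero eigenvalue) = 0.753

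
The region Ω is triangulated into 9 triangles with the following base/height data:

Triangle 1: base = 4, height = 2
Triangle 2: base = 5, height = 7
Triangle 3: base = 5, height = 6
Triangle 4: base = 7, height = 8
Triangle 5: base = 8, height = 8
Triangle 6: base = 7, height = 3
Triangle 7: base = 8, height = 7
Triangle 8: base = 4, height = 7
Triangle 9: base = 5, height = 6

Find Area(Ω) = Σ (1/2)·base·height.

(1/2)×4×2 + (1/2)×5×7 + (1/2)×5×6 + (1/2)×7×8 + (1/2)×8×8 + (1/2)×7×3 + (1/2)×8×7 + (1/2)×4×7 + (1/2)×5×6 = 164.0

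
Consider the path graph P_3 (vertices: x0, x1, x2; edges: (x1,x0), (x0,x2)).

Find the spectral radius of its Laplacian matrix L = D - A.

The path graph P_n has Laplacian eigenvalues λ_k = 2 − 2cos(kπ/n), k = 0, 1, …, n−1. Here n = 3:
k=0: 2 − 2cos(0) = 0.0; k=1: 2 − 2cos(π/3) = 1.0; k=2: 2 − 2cos(2π/3) = 3.0.
Laplacian eigenvalues: [0.0, 1.0, 3.0]. Largest eigenvalue (spectral radius) = 3.0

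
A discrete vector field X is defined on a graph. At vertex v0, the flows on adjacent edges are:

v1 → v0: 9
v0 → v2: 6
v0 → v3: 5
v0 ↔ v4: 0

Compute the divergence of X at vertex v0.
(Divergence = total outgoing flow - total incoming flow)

Divergence = sum of outgoing flows = (-9) + 6 + 5 + 0 = 2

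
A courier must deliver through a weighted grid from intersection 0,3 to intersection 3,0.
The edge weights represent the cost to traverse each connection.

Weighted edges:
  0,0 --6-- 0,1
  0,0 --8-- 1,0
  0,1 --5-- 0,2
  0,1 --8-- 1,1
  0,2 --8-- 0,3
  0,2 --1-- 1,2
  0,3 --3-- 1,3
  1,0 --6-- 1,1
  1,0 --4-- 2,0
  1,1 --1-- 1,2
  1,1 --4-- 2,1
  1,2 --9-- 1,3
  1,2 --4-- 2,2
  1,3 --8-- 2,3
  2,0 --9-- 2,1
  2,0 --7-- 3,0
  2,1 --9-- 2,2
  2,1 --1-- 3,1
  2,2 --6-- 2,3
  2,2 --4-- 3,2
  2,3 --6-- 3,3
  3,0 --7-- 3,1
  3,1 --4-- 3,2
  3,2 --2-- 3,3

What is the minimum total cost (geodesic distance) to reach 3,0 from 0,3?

Shortest path: 0,3 → 0,2 → 1,2 → 1,1 → 2,1 → 3,1 → 3,0, total weight = 22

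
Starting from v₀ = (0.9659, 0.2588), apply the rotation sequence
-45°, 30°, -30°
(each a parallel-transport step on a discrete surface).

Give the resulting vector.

Total rotation: (-45°) + 30° + (-30°) = -45°. Final vector: (0.8660, -0.5000)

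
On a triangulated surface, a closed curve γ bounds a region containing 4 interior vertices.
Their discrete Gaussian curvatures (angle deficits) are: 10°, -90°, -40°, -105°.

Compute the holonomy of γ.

Holonomy = total enclosed curvature = 10° + (-90°) + (-40°) + (-105°) = -225°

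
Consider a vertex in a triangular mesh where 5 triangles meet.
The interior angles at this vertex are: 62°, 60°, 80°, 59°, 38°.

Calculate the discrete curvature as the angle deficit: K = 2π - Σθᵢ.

Sum of angles = 299°. K = 360° - 299° = 61° = 61π/180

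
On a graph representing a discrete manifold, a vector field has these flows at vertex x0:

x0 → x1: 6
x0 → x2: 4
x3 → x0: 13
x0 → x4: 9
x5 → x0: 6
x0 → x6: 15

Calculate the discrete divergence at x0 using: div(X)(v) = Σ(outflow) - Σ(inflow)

Divergence = sum of outgoing flows = 6 + 4 + (-13) + 9 + (-6) + 15 = 15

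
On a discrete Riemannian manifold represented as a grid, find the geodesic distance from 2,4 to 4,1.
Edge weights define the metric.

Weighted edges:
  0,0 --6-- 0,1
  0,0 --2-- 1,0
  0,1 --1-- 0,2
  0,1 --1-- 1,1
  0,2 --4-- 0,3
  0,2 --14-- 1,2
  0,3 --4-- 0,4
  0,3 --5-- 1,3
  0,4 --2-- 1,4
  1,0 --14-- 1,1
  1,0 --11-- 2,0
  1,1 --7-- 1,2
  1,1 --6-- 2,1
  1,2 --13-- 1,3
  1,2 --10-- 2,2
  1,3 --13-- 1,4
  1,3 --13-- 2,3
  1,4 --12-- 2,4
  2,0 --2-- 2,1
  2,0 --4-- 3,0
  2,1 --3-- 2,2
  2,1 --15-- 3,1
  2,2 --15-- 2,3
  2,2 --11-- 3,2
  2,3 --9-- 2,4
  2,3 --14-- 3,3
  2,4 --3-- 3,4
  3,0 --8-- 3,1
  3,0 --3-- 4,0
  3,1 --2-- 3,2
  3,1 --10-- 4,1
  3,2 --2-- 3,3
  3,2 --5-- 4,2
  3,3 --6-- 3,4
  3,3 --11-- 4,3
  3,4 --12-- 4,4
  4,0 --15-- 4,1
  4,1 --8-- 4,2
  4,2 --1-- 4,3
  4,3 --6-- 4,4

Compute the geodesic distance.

Shortest path: 2,4 → 3,4 → 3,3 → 3,2 → 3,1 → 4,1, total weight = 23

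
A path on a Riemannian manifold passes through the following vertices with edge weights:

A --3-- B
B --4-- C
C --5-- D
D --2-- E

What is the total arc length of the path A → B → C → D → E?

Arc length = 3 + 4 + 5 + 2 = 14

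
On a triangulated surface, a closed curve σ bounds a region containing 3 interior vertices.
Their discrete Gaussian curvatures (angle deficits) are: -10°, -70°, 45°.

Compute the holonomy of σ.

Holonomy = total enclosed curvature = (-10°) + (-70°) + 45° = -35°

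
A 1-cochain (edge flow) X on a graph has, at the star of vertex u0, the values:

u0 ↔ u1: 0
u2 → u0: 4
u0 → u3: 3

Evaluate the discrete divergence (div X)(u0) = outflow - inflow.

Divergence = sum of outgoing flows = 0 + (-4) + 3 = -1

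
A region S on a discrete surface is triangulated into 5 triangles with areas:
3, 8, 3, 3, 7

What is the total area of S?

3 + 8 + 3 + 3 + 7 = 24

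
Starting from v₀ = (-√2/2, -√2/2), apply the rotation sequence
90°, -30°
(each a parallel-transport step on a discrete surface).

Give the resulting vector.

Total rotation: 90° + (-30°) = 60°. Final vector: (0.2588, -0.9659)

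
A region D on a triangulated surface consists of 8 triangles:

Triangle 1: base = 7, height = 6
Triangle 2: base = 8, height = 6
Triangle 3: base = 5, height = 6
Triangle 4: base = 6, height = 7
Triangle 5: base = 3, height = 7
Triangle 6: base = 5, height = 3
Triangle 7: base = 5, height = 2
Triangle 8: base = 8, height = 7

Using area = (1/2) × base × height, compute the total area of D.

(1/2)×7×6 + (1/2)×8×6 + (1/2)×5×6 + (1/2)×6×7 + (1/2)×3×7 + (1/2)×5×3 + (1/2)×5×2 + (1/2)×8×7 = 132.0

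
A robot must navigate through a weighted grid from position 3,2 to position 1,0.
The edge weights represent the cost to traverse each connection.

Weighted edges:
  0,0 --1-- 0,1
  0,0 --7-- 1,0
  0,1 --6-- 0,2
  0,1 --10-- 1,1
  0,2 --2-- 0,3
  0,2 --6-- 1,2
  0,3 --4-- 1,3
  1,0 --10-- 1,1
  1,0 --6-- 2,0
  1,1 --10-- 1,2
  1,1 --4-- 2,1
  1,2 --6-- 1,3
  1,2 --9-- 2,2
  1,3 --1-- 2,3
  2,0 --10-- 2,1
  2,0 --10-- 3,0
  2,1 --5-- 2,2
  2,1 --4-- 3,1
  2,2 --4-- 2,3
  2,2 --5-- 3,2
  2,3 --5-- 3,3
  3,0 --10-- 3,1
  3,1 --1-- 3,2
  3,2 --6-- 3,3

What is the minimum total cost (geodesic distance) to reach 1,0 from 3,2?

Shortest path: 3,2 → 3,1 → 2,1 → 1,1 → 1,0, total weight = 19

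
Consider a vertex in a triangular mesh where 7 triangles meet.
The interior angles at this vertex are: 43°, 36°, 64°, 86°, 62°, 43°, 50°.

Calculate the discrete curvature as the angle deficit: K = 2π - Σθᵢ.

Sum of angles = 384°. K = 360° - 384° = -24° = -2π/15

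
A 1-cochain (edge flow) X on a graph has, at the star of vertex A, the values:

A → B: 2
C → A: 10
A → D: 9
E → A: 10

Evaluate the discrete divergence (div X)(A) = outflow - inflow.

Divergence = sum of outgoing flows = 2 + (-10) + 9 + (-10) = -9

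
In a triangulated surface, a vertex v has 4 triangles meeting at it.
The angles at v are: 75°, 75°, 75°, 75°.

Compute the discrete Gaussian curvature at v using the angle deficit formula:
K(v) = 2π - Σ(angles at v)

Sum of angles = 300°. K = 360° - 300° = 60°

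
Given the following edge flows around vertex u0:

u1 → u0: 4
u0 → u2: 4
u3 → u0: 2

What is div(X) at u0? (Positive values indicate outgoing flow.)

Divergence = sum of outgoing flows = (-4) + 4 + (-2) = -2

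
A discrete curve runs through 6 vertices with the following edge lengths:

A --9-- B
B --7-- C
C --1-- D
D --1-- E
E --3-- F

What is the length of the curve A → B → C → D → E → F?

Arc length = 9 + 7 + 1 + 1 + 3 = 21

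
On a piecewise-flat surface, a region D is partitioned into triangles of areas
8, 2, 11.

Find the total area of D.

8 + 2 + 11 = 21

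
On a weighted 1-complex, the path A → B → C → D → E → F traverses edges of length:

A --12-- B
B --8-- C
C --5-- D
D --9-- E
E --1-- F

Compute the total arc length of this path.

Arc length = 12 + 8 + 5 + 9 + 1 = 35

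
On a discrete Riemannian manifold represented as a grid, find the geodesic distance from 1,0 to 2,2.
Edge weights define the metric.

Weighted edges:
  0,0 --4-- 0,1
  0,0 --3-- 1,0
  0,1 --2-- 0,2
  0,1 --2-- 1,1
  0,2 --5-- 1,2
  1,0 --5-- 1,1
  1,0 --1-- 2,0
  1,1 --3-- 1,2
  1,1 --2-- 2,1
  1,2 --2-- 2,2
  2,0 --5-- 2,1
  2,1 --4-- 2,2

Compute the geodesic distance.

Shortest path: 1,0 → 2,0 → 2,1 → 2,2, total weight = 10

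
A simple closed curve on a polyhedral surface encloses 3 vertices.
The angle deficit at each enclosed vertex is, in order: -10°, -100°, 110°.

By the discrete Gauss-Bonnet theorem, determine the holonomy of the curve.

Holonomy = total enclosed curvature = (-10°) + (-100°) + 110° = 0°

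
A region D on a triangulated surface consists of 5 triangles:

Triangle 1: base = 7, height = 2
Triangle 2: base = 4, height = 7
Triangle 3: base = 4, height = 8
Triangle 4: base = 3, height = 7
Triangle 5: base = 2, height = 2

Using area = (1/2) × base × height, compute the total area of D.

(1/2)×7×2 + (1/2)×4×7 + (1/2)×4×8 + (1/2)×3×7 + (1/2)×2×2 = 49.5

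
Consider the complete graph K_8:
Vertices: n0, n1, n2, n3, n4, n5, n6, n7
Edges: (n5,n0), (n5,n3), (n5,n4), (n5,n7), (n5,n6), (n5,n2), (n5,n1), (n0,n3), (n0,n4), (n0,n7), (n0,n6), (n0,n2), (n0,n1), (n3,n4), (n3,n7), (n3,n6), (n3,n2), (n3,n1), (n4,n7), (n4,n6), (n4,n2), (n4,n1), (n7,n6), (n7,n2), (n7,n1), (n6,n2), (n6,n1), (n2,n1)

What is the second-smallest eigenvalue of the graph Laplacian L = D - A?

For the complete graph K_n, L = nI − J (J = all-ones matrix). J has eigenvalues n (once, eigenvector 𝟙) and 0 (multiplicity n−1), so L has eigenvalues 0 (once) and n (multiplicity n−1). Here n = 8: eigenvalue 0 once and 8 with multiplicity 7.
Laplacian eigenvalues: [0.0, 8.0, 8.0, 8.0, 8.0, 8.0, 8.0, 8.0]. Algebraic connectivity (smallest non-zero eigenvalue) = 8.0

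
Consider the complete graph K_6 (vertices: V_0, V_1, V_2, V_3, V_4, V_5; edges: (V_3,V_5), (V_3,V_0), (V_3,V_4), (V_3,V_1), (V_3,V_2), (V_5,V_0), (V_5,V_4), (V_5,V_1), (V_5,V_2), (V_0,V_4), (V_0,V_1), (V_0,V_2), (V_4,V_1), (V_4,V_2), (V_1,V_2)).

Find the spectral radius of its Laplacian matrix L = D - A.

For the complete graph K_n, L = nI − J (J = all-ones matrix). J has eigenvalues n (once, eigenvector 𝟙) and 0 (multiplicity n−1), so L has eigenvalues 0 (once) and n (multiplicity n−1). Here n = 6: eigenvalue 0 once and 6 with multiplicity 5.
Laplacian eigenvalues: [0.0, 6.0, 6.0, 6.0, 6.0, 6.0]. Largest eigenvalue (spectral radius) = 6.0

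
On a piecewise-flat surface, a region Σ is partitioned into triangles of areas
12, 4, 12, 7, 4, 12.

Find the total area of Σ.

12 + 4 + 12 + 7 + 4 + 12 = 51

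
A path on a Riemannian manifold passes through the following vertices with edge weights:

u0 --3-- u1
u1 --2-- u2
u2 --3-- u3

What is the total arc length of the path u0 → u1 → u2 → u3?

Arc length = 3 + 2 + 3 = 8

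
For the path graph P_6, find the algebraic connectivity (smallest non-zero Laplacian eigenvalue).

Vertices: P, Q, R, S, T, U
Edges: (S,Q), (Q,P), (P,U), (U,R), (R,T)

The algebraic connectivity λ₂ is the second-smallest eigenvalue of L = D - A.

The path graph P_n has Laplacian eigenvalues λ_k = 2 − 2cos(kπ/n), k = 0, 1, …, n−1. Here n = 6:
k=0: 2 − 2cos(0) = 0.0; k=1: 2 − 2cos(π/6) = 0.2679; k=2: 2 − 2cos(π/3) = 1.0; k=3: 2 − 2cos(π/2) = 2.0; k=4: 2 − 2cos(2π/3) = 3.0; k=5: 2 − 2cos(5π/6) = 3.7321.
Laplacian eigenvalues: [0.0, 0.2679, 1.0, 2.0, 3.0, 3.7321]. Algebraic connectivity (smallest non-zero eigenvalue) = 0.2679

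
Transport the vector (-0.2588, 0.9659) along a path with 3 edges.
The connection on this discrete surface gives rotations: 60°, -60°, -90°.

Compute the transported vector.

Total rotation: 60° + (-60°) + (-90°) = -90°. Final vector: (0.9659, 0.2588)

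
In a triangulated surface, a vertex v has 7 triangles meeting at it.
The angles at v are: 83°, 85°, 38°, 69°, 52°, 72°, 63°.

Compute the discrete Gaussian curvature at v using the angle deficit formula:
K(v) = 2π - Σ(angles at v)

Sum of angles = 462°. K = 360° - 462° = -102° = -17π/30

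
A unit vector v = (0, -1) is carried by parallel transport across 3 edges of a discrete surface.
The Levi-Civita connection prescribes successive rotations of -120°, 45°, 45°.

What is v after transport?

Total rotation: (-120°) + 45° + 45° = -30°. Final vector: (-0.5000, -0.8660)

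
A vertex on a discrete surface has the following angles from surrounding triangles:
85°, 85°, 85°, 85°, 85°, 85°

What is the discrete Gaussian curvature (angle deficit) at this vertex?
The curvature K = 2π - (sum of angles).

Sum of angles = 510°. K = 360° - 510° = -150°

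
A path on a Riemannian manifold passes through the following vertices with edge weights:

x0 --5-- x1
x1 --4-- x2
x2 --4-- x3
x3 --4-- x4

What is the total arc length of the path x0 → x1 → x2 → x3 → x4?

Arc length = 5 + 4 + 4 + 4 = 17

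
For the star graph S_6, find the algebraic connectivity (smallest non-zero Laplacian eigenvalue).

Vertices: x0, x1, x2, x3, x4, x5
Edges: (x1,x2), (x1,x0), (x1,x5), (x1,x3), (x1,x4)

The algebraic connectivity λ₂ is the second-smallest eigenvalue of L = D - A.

The star S_6 is the complete bipartite graph K_{1,5} (one hub of degree 5, 5 leaves of degree 1). The Laplacian spectrum of K_{p,q} is 0, p (multiplicity q−1), q (multiplicity p−1), p+q. With p = 1, q = 5: 0 once, 1 with multiplicity 4, and 6 once. (Check: trace L = sum of degrees = 10 = 4·1 + 6.)
Laplacian eigenvalues: [0.0, 1.0, 1.0, 1.0, 1.0, 6.0]. Algebraic connectivity (smallest non-zero eigenvalue) = 1.0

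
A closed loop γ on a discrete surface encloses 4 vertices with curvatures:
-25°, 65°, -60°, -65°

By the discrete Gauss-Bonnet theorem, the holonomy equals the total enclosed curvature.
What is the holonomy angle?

Holonomy = total enclosed curvature = (-25°) + 65° + (-60°) + (-65°) = -85°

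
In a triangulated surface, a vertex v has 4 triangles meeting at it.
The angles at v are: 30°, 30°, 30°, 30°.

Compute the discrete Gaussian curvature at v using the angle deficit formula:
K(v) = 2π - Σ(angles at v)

Sum of angles = 120°. K = 360° - 120° = 240°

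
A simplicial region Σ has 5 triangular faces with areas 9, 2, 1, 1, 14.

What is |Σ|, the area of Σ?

9 + 2 + 1 + 1 + 14 = 27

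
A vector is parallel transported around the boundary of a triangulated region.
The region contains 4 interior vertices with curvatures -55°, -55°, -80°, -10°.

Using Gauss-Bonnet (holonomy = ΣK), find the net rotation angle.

Holonomy = total enclosed curvature = (-55°) + (-55°) + (-80°) + (-10°) = -200°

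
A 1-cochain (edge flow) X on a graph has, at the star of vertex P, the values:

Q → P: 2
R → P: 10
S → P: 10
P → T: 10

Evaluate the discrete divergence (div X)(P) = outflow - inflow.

Divergence = sum of outgoing flows = (-2) + (-10) + (-10) + 10 = -12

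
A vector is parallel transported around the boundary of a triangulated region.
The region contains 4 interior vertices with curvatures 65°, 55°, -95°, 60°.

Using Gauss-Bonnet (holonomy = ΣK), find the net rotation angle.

Holonomy = total enclosed curvature = 65° + 55° + (-95°) + 60° = 85°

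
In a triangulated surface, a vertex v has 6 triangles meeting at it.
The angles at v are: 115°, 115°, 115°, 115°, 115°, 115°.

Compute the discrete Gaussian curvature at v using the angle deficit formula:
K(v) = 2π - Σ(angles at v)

Sum of angles = 690°. K = 360° - 690° = -330°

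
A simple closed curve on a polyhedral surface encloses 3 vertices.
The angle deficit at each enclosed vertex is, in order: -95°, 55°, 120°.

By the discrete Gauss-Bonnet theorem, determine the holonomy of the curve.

Holonomy = total enclosed curvature = (-95°) + 55° + 120° = 80°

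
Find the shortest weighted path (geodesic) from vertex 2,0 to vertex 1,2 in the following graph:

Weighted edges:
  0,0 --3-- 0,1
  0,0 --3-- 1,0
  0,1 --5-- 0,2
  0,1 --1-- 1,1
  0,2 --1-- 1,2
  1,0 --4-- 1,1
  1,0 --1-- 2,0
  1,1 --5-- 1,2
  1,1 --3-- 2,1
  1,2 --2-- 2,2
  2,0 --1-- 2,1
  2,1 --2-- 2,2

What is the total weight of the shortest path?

Shortest path: 2,0 → 2,1 → 2,2 → 1,2, total weight = 5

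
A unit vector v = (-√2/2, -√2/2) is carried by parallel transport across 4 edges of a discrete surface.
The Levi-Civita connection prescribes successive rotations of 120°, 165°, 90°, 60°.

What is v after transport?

Total rotation: 120° + 165° + 90° + 60° = 435° ≡ 75° (mod 360°). Final vector: (0.5000, -0.8660)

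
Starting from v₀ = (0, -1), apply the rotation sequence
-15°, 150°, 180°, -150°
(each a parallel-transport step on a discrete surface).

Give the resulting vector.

Total rotation: (-15°) + 150° + 180° + (-150°) = 165°. Final vector: (0.2588, 0.9659)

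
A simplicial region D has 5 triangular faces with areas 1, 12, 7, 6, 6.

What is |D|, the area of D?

1 + 12 + 7 + 6 + 6 = 32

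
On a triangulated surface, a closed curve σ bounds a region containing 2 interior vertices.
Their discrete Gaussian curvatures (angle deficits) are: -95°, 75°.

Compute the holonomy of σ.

Holonomy = total enclosed curvature = (-95°) + 75° = -20°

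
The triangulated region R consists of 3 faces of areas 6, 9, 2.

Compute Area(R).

6 + 9 + 2 = 17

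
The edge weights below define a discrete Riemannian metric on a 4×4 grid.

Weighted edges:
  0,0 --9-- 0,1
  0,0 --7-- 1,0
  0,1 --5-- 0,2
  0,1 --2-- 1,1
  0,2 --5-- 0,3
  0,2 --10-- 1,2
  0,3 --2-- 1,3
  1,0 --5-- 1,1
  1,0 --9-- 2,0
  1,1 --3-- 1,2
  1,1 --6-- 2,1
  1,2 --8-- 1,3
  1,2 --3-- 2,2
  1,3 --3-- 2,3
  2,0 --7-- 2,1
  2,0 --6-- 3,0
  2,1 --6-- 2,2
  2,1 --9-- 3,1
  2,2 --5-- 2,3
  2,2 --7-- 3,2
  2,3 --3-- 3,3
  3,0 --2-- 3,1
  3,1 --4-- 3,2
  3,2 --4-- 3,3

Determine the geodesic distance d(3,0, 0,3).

Shortest path: 3,0 → 3,1 → 3,2 → 3,3 → 2,3 → 1,3 → 0,3, total weight = 18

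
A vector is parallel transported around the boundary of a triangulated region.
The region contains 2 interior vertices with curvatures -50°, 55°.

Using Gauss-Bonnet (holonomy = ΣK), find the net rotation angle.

Holonomy = total enclosed curvature = (-50°) + 55° = 5°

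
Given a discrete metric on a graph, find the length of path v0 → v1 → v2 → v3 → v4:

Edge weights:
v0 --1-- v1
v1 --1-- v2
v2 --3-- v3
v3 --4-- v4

Arc length = 1 + 1 + 3 + 4 = 9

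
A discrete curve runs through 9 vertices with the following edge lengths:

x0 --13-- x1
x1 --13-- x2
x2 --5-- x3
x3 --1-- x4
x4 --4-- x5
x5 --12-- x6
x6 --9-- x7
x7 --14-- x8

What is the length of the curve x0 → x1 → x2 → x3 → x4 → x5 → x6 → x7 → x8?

Arc length = 13 + 13 + 5 + 1 + 4 + 12 + 9 + 14 = 71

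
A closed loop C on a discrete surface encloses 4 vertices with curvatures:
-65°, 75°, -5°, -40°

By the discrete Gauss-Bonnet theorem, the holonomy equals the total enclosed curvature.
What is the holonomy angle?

Holonomy = total enclosed curvature = (-65°) + 75° + (-5°) + (-40°) = -35°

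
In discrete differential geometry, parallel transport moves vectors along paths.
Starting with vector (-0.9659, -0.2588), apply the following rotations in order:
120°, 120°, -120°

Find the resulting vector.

Total rotation: 120° + 120° + (-120°) = 120°. Final vector: (0.7071, -0.7071)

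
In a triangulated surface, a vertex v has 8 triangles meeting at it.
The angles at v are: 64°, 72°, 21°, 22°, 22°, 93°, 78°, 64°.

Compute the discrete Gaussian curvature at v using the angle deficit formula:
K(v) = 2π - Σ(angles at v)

Sum of angles = 436°. K = 360° - 436° = -76° = -19π/45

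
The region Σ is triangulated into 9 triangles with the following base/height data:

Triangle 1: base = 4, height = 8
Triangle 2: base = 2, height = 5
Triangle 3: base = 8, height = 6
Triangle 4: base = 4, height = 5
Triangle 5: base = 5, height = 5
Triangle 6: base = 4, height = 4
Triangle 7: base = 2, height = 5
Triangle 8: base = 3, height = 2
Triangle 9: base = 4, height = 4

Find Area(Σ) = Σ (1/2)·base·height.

(1/2)×4×8 + (1/2)×2×5 + (1/2)×8×6 + (1/2)×4×5 + (1/2)×5×5 + (1/2)×4×4 + (1/2)×2×5 + (1/2)×3×2 + (1/2)×4×4 = 91.5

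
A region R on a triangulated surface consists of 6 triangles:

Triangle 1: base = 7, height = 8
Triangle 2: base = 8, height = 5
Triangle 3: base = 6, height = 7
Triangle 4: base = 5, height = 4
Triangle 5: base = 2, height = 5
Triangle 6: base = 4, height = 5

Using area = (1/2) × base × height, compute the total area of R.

(1/2)×7×8 + (1/2)×8×5 + (1/2)×6×7 + (1/2)×5×4 + (1/2)×2×5 + (1/2)×4×5 = 94.0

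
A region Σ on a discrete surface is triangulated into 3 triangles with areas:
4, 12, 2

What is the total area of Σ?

4 + 12 + 2 = 18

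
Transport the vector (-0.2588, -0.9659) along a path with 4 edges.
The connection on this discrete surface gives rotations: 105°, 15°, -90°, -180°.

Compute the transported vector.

Total rotation: 105° + 15° + (-90°) + (-180°) = -150°. Final vector: (-0.2588, 0.9659)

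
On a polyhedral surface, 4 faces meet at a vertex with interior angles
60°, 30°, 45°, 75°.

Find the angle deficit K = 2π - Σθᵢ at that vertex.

Sum of angles = 210°. K = 360° - 210° = 150° = 5π/6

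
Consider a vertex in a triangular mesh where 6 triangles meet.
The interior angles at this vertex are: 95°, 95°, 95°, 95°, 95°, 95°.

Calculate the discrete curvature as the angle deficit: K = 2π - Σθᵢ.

Sum of angles = 570°. K = 360° - 570° = -210° = -7π/6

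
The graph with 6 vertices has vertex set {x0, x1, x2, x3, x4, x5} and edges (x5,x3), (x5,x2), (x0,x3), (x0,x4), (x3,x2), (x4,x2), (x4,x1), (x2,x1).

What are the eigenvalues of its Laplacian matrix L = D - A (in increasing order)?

Degrees: deg(x0) = 2, deg(x1) = 2, deg(x2) = 4, deg(x3) = 3, deg(x4) = 3, deg(x5) = 2.
L = D − A with rows/columns ordered (x0, x1, x2, x3, x4, x5):
  [ 2,  0,  0, -1, -1,  0]
  [ 0,  2, -1,  0, -1,  0]
  [ 0, -1,  4, -1, -1, -1]
  [-1,  0, -1,  3,  0, -1]
  [-1, -1, -1,  0,  3,  0]
  [ 0,  0, -1, -1,  0,  2]
Characteristic polynomial: det(λI − L) = λ(λ² − 5λ + 5)(λ² − 7λ + 9)(λ − 4).
Roots: λ = 0; (λ² − 5λ + 5) = 0 ⇒ λ = (5 ± √5)/2 ≈ 1.382, 3.618; (λ² − 7λ + 9) = 0 ⇒ λ = (7 ± √13)/2 ≈ 1.6972, 5.3028; (λ − 4) = 0 ⇒ λ = 4.
(Check: the roots sum (with multiplicity) to 16, matching trace L = Σdeg = 2·8 = 16.)
Laplacian eigenvalues (increasing order): [0.0, 1.382, 1.6972, 3.618, 4.0, 5.3028]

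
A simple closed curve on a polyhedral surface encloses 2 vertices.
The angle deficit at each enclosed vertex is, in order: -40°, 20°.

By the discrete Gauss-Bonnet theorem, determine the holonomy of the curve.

Holonomy = total enclosed curvature = (-40°) + 20° = -20°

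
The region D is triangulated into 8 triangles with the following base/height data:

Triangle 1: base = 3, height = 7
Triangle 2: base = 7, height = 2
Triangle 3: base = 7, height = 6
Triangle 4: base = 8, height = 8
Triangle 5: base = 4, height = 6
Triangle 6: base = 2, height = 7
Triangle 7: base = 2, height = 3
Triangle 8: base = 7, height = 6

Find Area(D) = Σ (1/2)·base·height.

(1/2)×3×7 + (1/2)×7×2 + (1/2)×7×6 + (1/2)×8×8 + (1/2)×4×6 + (1/2)×2×7 + (1/2)×2×3 + (1/2)×7×6 = 113.5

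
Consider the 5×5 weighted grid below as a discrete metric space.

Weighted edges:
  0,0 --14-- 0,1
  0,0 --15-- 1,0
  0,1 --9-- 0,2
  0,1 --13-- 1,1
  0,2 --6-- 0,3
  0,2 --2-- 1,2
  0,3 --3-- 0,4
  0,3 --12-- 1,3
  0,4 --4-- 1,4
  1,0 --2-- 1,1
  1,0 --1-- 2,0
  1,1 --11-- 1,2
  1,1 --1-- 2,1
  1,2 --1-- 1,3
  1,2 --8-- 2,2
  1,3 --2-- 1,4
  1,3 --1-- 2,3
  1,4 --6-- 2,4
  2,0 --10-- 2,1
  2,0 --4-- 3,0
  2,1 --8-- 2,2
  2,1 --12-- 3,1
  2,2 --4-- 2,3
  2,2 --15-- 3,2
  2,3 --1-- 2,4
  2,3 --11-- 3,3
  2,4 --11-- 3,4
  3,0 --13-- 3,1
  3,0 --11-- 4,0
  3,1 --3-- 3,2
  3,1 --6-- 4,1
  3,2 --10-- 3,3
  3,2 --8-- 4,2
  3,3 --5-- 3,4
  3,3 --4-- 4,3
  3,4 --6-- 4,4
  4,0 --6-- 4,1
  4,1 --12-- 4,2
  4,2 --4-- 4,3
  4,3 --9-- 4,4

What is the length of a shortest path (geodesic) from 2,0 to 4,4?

Shortest path: 2,0 → 1,0 → 1,1 → 2,1 → 2,2 → 2,3 → 2,4 → 3,4 → 4,4, total weight = 34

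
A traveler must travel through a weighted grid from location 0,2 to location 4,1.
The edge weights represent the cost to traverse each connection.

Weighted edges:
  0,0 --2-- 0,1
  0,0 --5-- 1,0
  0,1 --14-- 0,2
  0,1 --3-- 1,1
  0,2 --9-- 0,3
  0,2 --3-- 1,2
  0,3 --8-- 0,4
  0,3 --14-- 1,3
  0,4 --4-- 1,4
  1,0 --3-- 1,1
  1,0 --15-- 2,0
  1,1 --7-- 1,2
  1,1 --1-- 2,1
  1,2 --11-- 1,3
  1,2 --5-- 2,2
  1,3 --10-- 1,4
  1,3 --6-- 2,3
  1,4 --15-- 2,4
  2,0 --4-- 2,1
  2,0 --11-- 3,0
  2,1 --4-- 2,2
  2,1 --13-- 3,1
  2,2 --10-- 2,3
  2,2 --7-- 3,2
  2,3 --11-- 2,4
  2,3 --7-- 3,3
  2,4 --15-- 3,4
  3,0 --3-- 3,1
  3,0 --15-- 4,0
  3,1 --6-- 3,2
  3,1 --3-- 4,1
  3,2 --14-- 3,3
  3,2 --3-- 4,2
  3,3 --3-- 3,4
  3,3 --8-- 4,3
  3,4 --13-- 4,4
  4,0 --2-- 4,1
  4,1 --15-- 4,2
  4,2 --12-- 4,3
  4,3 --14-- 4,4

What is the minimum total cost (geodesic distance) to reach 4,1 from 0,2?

Shortest path: 0,2 → 1,2 → 2,2 → 3,2 → 3,1 → 4,1, total weight = 24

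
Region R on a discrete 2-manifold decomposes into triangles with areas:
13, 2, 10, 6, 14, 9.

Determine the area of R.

13 + 2 + 10 + 6 + 14 + 9 = 54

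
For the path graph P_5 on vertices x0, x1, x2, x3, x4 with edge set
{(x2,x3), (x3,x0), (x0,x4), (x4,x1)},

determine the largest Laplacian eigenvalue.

The path graph P_n has Laplacian eigenvalues λ_k = 2 − 2cos(kπ/n), k = 0, 1, …, n−1. Here n = 5:
k=0: 2 − 2cos(0) = 0.0; k=1: 2 − 2cos(π/5) = 0.382; k=2: 2 − 2cos(2π/5) = 1.382; k=3: 2 − 2cos(3π/5) = 2.618; k=4: 2 − 2cos(4π/5) = 3.618.
Laplacian eigenvalues: [0.0, 0.382, 1.382, 2.618, 3.618]. Largest eigenvalue (spectral radius) = 3.618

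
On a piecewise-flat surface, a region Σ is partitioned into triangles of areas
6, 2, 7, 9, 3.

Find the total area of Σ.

6 + 2 + 7 + 9 + 3 = 27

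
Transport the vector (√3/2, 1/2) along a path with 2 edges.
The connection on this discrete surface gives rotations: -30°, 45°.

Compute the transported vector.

Total rotation: (-30°) + 45° = 15°. Final vector: (0.7071, 0.7071)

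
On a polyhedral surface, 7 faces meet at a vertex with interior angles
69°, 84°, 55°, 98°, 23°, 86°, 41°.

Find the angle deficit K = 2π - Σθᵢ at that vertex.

Sum of angles = 456°. K = 360° - 456° = -96° = -8π/15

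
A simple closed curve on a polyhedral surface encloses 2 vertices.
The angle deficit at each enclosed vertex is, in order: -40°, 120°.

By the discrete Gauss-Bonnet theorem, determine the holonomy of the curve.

Holonomy = total enclosed curvature = (-40°) + 120° = 80°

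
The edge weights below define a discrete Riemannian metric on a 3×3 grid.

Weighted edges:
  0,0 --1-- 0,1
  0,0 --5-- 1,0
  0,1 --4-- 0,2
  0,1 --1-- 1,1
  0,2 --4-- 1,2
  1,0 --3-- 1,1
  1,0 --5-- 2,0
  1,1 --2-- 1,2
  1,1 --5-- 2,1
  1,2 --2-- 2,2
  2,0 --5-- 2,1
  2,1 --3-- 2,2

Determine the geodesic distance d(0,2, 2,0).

Shortest path: 0,2 → 0,1 → 1,1 → 1,0 → 2,0, total weight = 13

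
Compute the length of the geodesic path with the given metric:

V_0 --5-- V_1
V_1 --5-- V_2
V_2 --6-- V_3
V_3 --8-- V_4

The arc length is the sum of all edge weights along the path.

Arc length = 5 + 5 + 6 + 8 = 24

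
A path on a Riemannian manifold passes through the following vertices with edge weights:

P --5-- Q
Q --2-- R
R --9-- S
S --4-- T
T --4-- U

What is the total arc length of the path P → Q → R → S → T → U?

Arc length = 5 + 2 + 9 + 4 + 4 = 24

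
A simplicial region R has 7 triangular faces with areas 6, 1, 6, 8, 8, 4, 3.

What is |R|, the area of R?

6 + 1 + 6 + 8 + 8 + 4 + 3 = 36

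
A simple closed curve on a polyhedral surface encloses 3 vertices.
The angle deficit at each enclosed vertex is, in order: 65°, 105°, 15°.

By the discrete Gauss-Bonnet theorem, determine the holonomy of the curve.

Holonomy = total enclosed curvature = 65° + 105° + 15° = 185°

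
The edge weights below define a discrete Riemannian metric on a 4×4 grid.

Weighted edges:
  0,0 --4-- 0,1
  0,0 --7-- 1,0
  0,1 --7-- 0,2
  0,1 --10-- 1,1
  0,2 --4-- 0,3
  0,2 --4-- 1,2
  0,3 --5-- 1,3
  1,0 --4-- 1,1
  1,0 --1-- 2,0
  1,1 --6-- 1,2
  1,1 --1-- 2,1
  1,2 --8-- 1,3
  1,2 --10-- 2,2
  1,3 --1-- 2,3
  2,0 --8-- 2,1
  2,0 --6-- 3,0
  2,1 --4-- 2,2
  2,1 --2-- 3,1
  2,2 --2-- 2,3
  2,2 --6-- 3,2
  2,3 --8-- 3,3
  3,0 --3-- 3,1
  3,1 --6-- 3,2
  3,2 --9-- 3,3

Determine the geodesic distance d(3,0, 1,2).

Shortest path: 3,0 → 3,1 → 2,1 → 1,1 → 1,2, total weight = 12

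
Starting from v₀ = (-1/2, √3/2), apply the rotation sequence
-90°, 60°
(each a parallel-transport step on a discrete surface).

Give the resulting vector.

Total rotation: (-90°) + 60° = -30°. Final vector: (0, 1)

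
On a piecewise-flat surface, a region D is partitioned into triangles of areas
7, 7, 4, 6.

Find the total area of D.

7 + 7 + 4 + 6 = 24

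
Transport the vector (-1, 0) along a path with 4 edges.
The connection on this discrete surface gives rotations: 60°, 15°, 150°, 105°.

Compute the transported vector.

Total rotation: 60° + 15° + 150° + 105° = 330° ≡ -30° (mod 360°). Final vector: (-0.8660, 0.5000)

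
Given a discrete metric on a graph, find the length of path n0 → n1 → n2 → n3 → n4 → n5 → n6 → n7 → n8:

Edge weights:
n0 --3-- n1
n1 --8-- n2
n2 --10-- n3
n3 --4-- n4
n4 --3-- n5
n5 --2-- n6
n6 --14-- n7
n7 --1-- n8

Arc length = 3 + 8 + 10 + 4 + 3 + 2 + 14 + 1 = 45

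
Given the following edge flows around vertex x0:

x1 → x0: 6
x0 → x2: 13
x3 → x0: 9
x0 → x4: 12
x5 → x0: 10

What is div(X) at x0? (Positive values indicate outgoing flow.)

Divergence = sum of outgoing flows = (-6) + 13 + (-9) + 12 + (-10) = 0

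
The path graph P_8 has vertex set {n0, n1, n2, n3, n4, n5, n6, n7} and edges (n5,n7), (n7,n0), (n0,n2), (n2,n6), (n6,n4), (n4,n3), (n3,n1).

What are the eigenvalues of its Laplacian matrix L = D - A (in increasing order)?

The path graph P_n has Laplacian eigenvalues λ_k = 2 − 2cos(kπ/n), k = 0, 1, …, n−1. Here n = 8:
k=0: 2 − 2cos(0) = 0.0; k=1: 2 − 2cos(π/8) = 0.1522; k=2: 2 − 2cos(π/4) = 0.5858; k=3: 2 − 2cos(3π/8) = 1.2346; k=4: 2 − 2cos(π/2) = 2.0; k=5: 2 − 2cos(5π/8) = 2.7654; k=6: 2 − 2cos(3π/4) = 3.4142; k=7: 2 − 2cos(7π/8) = 3.8478.
Laplacian eigenvalues (increasing order): [0.0, 0.1522, 0.5858, 1.2346, 2.0, 2.7654, 3.4142, 3.8478]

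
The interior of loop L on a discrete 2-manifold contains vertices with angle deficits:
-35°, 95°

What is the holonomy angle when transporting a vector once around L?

Holonomy = total enclosed curvature = (-35°) + 95° = 60°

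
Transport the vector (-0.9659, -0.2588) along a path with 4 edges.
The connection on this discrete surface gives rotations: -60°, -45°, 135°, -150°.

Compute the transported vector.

Total rotation: (-60°) + (-45°) + 135° + (-150°) = -120°. Final vector: (0.2588, 0.9659)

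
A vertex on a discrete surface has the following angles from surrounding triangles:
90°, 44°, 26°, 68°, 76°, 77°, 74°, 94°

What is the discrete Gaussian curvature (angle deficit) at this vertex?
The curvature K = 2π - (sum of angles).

Sum of angles = 549°. K = 360° - 549° = -189° = -21π/20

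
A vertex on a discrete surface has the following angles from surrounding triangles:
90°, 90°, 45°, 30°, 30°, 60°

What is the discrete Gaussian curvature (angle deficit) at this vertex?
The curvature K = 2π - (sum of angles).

Sum of angles = 345°. K = 360° - 345° = 15°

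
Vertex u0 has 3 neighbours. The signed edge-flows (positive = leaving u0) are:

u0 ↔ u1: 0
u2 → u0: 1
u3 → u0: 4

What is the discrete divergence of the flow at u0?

Divergence = sum of outgoing flows = 0 + (-1) + (-4) = -5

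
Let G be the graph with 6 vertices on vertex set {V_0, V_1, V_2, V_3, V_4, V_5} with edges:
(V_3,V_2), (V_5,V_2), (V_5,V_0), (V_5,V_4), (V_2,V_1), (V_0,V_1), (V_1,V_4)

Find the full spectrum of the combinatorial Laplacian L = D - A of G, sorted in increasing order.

Degrees: deg(V_0) = 2, deg(V_1) = 3, deg(V_2) = 3, deg(V_3) = 1, deg(V_4) = 2, deg(V_5) = 3.
L = D − A with rows/columns ordered (V_0, V_1, V_2, V_3, V_4, V_5):
  [ 2, -1,  0,  0,  0, -1]
  [-1,  3, -1,  0, -1,  0]
  [ 0, -1,  3, -1,  0, -1]
  [ 0,  0, -1,  1,  0,  0]
  [ 0, -1,  0,  0,  2, -1]
  [-1,  0, -1,  0, -1,  3]
Characteristic polynomial: det(λI − L) = λ(λ² − 6λ + 4)(λ − 2)(λ − 3)².
Roots: λ = 0; (λ² − 6λ + 4) = 0 ⇒ λ = 3 ± √5 ≈ 0.7639, 5.2361; (λ − 2) = 0 ⇒ λ = 2; (λ − 3) = 0 ⇒ λ = 3 (multiplicity 2).
(Check: the roots sum (with multiplicity) to 14, matching trace L = Σdeg = 2·7 = 14.)
Laplacian eigenvalues (increasing order): [0.0, 0.7639, 2.0, 3.0, 3.0, 5.2361]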